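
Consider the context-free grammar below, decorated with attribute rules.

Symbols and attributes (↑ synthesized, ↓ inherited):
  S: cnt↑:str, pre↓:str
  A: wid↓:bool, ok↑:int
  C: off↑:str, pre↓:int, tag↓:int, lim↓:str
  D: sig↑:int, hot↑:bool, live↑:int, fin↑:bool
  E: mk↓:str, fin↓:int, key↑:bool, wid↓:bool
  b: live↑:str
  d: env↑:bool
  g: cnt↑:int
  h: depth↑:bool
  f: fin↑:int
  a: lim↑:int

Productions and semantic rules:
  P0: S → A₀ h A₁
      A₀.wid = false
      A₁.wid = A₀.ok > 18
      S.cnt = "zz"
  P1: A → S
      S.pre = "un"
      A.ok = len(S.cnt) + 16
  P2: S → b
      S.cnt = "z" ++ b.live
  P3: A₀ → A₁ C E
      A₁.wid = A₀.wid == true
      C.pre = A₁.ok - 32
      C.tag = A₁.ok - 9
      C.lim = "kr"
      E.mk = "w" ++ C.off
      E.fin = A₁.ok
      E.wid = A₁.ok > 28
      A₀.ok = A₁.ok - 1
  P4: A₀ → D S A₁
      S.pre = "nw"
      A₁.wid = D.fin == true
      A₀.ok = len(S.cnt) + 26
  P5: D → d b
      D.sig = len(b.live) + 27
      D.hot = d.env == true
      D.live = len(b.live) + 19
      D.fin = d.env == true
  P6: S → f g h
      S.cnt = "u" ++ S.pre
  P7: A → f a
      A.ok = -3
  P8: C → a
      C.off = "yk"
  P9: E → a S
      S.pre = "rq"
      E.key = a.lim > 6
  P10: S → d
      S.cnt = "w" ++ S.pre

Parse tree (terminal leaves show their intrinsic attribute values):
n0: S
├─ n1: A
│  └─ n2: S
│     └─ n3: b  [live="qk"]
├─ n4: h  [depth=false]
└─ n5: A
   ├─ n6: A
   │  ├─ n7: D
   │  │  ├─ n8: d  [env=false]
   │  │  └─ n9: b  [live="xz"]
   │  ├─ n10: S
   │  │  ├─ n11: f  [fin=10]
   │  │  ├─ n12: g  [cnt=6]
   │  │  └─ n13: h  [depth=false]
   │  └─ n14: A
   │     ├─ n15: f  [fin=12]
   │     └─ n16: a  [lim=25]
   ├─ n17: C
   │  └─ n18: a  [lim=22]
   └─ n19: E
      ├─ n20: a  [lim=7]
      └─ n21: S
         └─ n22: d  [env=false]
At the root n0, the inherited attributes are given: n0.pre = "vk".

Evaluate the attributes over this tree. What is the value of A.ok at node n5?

28

1. n0.pre = "vk"  [given at root]
2. n1.wid = false  [false]
3. n2.pre = "un"  ["un"]
4. n3.live = "qk"  [terminal]
5. n2.cnt = "zqk"  ["z" ++ b.live]
6. n1.ok = 19  [len(S.cnt) + 16]
7. n4.depth = false  [terminal]
8. n5.wid = true  [A₀.ok > 18]
9. n6.wid = true  [A₀.wid == true]
10. n8.env = false  [terminal]
11. n9.live = "xz"  [terminal]
12. n7.sig = 29  [len(b.live) + 27]
13. n7.hot = false  [d.env == true]
14. n7.live = 21  [len(b.live) + 19]
15. n7.fin = false  [d.env == true]
16. n10.pre = "nw"  ["nw"]
17. n11.fin = 10  [terminal]
18. n12.cnt = 6  [terminal]
19. n13.depth = false  [terminal]
20. n10.cnt = "unw"  ["u" ++ S.pre]
21. n14.wid = false  [D.fin == true]
22. n15.fin = 12  [terminal]
23. n16.lim = 25  [terminal]
24. n14.ok = -3  [-3]
25. n6.ok = 29  [len(S.cnt) + 26]
26. n17.pre = -3  [A₁.ok - 32]
27. n17.tag = 20  [A₁.ok - 9]
28. n17.lim = "kr"  ["kr"]
29. n18.lim = 22  [terminal]
30. n17.off = "yk"  ["yk"]
31. n19.mk = "wyk"  ["w" ++ C.off]
32. n19.fin = 29  [A₁.ok]
33. n19.wid = true  [A₁.ok > 28]
34. n20.lim = 7  [terminal]
35. n21.pre = "rq"  ["rq"]
36. n22.env = false  [terminal]
37. n21.cnt = "wrq"  ["w" ++ S.pre]
38. n19.key = true  [a.lim > 6]
39. n5.ok = 28  [A₁.ok - 1]
40. n0.cnt = "zz"  ["zz"]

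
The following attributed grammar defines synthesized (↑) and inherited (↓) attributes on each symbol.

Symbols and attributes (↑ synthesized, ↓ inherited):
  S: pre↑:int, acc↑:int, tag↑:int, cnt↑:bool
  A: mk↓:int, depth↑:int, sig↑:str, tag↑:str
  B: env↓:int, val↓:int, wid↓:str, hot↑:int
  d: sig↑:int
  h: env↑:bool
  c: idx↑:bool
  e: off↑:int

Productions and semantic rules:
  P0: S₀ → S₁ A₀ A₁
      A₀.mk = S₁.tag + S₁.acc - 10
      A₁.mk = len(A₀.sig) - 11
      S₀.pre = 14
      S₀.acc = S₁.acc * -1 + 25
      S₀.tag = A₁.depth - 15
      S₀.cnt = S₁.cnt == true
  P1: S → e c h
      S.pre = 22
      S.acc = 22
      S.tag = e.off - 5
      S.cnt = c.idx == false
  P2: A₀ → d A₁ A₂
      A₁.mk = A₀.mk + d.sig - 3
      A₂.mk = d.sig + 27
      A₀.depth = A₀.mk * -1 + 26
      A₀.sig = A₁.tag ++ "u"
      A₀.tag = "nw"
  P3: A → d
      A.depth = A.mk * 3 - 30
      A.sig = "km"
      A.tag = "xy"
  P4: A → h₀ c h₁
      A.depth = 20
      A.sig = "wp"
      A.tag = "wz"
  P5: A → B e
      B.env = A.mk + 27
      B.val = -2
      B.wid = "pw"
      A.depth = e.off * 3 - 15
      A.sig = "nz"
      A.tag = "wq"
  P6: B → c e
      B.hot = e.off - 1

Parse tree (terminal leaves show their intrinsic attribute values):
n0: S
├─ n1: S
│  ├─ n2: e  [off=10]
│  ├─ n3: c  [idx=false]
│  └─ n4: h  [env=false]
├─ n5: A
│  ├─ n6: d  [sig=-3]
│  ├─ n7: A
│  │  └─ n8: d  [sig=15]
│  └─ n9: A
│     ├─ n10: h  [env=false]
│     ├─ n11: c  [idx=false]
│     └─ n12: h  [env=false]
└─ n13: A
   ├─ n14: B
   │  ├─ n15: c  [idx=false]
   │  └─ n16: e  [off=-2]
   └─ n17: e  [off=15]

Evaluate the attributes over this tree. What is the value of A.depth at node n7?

3

1. n2.off = 10  [terminal]
2. n3.idx = false  [terminal]
3. n4.env = false  [terminal]
4. n1.pre = 22  [22]
5. n1.acc = 22  [22]
6. n1.tag = 5  [e.off - 5]
7. n1.cnt = true  [c.idx == false]
8. n5.mk = 17  [S₁.tag + S₁.acc - 10]
9. n6.sig = -3  [terminal]
10. n7.mk = 11  [A₀.mk + d.sig - 3]
11. n8.sig = 15  [terminal]
12. n7.depth = 3  [A.mk * 3 - 30]
13. n7.sig = "km"  ["km"]
14. n7.tag = "xy"  ["xy"]
15. n9.mk = 24  [d.sig + 27]
16. n10.env = false  [terminal]
17. n11.idx = false  [terminal]
18. n12.env = false  [terminal]
19. n9.depth = 20  [20]
20. n9.sig = "wp"  ["wp"]
21. n9.tag = "wz"  ["wz"]
22. n5.depth = 9  [A₀.mk * -1 + 26]
23. n5.sig = "xyu"  [A₁.tag ++ "u"]
24. n5.tag = "nw"  ["nw"]
25. n13.mk = -8  [len(A₀.sig) - 11]
26. n14.env = 19  [A.mk + 27]
27. n14.val = -2  [-2]
28. n14.wid = "pw"  ["pw"]
29. n15.idx = false  [terminal]
30. n16.off = -2  [terminal]
31. n14.hot = -3  [e.off - 1]
32. n17.off = 15  [terminal]
33. n13.depth = 30  [e.off * 3 - 15]
34. n13.sig = "nz"  ["nz"]
35. n13.tag = "wq"  ["wq"]
36. n0.pre = 14  [14]
37. n0.acc = 3  [S₁.acc * -1 + 25]
38. n0.tag = 15  [A₁.depth - 15]
39. n0.cnt = true  [S₁.cnt == true]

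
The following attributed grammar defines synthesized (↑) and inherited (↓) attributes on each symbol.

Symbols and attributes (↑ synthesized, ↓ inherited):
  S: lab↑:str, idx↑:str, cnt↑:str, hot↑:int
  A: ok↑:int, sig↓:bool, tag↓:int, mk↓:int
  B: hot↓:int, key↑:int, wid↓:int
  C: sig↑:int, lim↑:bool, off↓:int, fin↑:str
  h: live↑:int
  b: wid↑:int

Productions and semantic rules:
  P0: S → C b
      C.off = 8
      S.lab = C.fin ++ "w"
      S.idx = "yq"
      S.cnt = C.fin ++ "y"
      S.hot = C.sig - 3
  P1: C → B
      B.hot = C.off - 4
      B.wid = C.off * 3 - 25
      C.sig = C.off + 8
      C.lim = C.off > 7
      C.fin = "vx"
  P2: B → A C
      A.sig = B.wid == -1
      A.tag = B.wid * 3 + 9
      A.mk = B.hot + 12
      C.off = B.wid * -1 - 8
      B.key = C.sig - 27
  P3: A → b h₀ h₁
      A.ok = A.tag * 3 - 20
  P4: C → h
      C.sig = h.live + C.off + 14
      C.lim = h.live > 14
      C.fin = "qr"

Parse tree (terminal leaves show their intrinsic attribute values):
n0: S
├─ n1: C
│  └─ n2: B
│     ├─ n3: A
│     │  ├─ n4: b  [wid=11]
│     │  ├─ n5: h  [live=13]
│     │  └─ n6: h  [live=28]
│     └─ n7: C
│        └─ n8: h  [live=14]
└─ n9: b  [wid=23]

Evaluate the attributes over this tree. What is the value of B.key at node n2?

-6

1. n1.off = 8  [8]
2. n2.hot = 4  [C.off - 4]
3. n2.wid = -1  [C.off * 3 - 25]
4. n3.sig = true  [B.wid == -1]
5. n3.tag = 6  [B.wid * 3 + 9]
6. n3.mk = 16  [B.hot + 12]
7. n4.wid = 11  [terminal]
8. n5.live = 13  [terminal]
9. n6.live = 28  [terminal]
10. n3.ok = -2  [A.tag * 3 - 20]
11. n7.off = -7  [B.wid * -1 - 8]
12. n8.live = 14  [terminal]
13. n7.sig = 21  [h.live + C.off + 14]
14. n7.lim = false  [h.live > 14]
15. n7.fin = "qr"  ["qr"]
16. n2.key = -6  [C.sig - 27]
17. n1.sig = 16  [C.off + 8]
18. n1.lim = true  [C.off > 7]
19. n1.fin = "vx"  ["vx"]
20. n9.wid = 23  [terminal]
21. n0.lab = "vxw"  [C.fin ++ "w"]
22. n0.idx = "yq"  ["yq"]
23. n0.cnt = "vxy"  [C.fin ++ "y"]
24. n0.hot = 13  [C.sig - 3]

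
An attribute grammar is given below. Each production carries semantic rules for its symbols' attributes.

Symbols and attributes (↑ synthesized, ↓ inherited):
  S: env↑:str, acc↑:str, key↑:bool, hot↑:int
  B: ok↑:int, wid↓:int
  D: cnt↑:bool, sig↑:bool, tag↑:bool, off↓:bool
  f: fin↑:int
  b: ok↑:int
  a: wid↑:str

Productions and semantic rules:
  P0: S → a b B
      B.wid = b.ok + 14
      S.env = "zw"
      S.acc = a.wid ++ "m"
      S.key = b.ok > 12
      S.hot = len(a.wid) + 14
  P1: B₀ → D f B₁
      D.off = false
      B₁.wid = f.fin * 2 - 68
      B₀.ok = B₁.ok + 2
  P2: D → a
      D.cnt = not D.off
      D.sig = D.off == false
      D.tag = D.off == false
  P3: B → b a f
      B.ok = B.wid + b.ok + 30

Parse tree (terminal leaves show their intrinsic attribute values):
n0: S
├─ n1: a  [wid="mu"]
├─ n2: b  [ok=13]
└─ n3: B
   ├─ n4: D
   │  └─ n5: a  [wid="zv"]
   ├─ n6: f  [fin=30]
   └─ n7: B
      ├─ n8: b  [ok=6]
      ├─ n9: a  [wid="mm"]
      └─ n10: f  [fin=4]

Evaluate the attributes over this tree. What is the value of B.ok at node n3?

30

1. n1.wid = "mu"  [terminal]
2. n2.ok = 13  [terminal]
3. n3.wid = 27  [b.ok + 14]
4. n4.off = false  [false]
5. n5.wid = "zv"  [terminal]
6. n4.cnt = true  [not D.off]
7. n4.sig = true  [D.off == false]
8. n4.tag = true  [D.off == false]
9. n6.fin = 30  [terminal]
10. n7.wid = -8  [f.fin * 2 - 68]
11. n8.ok = 6  [terminal]
12. n9.wid = "mm"  [terminal]
13. n10.fin = 4  [terminal]
14. n7.ok = 28  [B.wid + b.ok + 30]
15. n3.ok = 30  [B₁.ok + 2]
16. n0.env = "zw"  ["zw"]
17. n0.acc = "mum"  [a.wid ++ "m"]
18. n0.key = true  [b.ok > 12]
19. n0.hot = 16  [len(a.wid) + 14]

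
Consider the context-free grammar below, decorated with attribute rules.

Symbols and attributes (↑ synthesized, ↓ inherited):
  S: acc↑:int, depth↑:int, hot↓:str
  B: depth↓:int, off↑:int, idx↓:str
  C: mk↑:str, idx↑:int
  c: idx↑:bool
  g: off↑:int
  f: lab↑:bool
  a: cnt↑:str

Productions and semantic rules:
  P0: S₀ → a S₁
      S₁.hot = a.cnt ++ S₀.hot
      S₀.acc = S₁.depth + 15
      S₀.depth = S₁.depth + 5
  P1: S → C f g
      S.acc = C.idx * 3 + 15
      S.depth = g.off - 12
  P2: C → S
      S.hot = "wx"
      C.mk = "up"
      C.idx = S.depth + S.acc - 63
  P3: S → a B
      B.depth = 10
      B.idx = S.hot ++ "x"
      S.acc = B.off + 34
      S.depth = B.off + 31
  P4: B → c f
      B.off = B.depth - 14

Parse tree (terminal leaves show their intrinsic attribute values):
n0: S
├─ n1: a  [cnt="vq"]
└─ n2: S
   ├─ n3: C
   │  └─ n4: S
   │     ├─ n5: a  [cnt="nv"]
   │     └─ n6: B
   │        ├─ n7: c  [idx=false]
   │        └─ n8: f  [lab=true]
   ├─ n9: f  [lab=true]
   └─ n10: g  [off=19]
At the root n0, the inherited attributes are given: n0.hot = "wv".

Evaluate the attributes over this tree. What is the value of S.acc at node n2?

-3

1. n0.hot = "wv"  [given at root]
2. n1.cnt = "vq"  [terminal]
3. n2.hot = "vqwv"  [a.cnt ++ S₀.hot]
4. n4.hot = "wx"  ["wx"]
5. n5.cnt = "nv"  [terminal]
6. n6.depth = 10  [10]
7. n6.idx = "wxx"  [S.hot ++ "x"]
8. n7.idx = false  [terminal]
9. n8.lab = true  [terminal]
10. n6.off = -4  [B.depth - 14]
11. n4.acc = 30  [B.off + 34]
12. n4.depth = 27  [B.off + 31]
13. n3.mk = "up"  ["up"]
14. n3.idx = -6  [S.depth + S.acc - 63]
15. n9.lab = true  [terminal]
16. n10.off = 19  [terminal]
17. n2.acc = -3  [C.idx * 3 + 15]
18. n2.depth = 7  [g.off - 12]
19. n0.acc = 22  [S₁.depth + 15]
20. n0.depth = 12  [S₁.depth + 5]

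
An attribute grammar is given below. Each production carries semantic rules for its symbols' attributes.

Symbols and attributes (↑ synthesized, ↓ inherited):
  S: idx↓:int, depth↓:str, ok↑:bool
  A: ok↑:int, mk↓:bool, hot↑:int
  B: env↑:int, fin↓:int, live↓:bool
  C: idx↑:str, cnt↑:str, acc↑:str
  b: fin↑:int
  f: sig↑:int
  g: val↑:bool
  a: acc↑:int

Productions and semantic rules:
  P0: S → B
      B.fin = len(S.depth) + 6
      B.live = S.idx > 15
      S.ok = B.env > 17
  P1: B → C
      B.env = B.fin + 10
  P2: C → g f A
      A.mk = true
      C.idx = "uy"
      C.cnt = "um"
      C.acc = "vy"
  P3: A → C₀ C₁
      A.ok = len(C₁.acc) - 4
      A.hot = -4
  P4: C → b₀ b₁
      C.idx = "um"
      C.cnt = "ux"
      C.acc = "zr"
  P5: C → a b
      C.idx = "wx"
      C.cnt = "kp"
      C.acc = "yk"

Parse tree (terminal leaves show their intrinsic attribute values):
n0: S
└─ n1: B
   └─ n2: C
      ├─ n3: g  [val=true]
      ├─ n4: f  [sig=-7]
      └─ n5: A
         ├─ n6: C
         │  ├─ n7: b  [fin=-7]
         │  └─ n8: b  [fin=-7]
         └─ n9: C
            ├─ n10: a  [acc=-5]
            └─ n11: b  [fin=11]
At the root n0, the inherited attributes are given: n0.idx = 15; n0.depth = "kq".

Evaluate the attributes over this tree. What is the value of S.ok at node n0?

true

1. n0.idx = 15  [given at root]
2. n0.depth = "kq"  [given at root]
3. n1.fin = 8  [len(S.depth) + 6]
4. n1.live = false  [S.idx > 15]
5. n3.val = true  [terminal]
6. n4.sig = -7  [terminal]
7. n5.mk = true  [true]
8. n7.fin = -7  [terminal]
9. n8.fin = -7  [terminal]
10. n6.idx = "um"  ["um"]
11. n6.cnt = "ux"  ["ux"]
12. n6.acc = "zr"  ["zr"]
13. n10.acc = -5  [terminal]
14. n11.fin = 11  [terminal]
15. n9.idx = "wx"  ["wx"]
16. n9.cnt = "kp"  ["kp"]
17. n9.acc = "yk"  ["yk"]
18. n5.ok = -2  [len(C₁.acc) - 4]
19. n5.hot = -4  [-4]
20. n2.idx = "uy"  ["uy"]
21. n2.cnt = "um"  ["um"]
22. n2.acc = "vy"  ["vy"]
23. n1.env = 18  [B.fin + 10]
24. n0.ok = true  [B.env > 17]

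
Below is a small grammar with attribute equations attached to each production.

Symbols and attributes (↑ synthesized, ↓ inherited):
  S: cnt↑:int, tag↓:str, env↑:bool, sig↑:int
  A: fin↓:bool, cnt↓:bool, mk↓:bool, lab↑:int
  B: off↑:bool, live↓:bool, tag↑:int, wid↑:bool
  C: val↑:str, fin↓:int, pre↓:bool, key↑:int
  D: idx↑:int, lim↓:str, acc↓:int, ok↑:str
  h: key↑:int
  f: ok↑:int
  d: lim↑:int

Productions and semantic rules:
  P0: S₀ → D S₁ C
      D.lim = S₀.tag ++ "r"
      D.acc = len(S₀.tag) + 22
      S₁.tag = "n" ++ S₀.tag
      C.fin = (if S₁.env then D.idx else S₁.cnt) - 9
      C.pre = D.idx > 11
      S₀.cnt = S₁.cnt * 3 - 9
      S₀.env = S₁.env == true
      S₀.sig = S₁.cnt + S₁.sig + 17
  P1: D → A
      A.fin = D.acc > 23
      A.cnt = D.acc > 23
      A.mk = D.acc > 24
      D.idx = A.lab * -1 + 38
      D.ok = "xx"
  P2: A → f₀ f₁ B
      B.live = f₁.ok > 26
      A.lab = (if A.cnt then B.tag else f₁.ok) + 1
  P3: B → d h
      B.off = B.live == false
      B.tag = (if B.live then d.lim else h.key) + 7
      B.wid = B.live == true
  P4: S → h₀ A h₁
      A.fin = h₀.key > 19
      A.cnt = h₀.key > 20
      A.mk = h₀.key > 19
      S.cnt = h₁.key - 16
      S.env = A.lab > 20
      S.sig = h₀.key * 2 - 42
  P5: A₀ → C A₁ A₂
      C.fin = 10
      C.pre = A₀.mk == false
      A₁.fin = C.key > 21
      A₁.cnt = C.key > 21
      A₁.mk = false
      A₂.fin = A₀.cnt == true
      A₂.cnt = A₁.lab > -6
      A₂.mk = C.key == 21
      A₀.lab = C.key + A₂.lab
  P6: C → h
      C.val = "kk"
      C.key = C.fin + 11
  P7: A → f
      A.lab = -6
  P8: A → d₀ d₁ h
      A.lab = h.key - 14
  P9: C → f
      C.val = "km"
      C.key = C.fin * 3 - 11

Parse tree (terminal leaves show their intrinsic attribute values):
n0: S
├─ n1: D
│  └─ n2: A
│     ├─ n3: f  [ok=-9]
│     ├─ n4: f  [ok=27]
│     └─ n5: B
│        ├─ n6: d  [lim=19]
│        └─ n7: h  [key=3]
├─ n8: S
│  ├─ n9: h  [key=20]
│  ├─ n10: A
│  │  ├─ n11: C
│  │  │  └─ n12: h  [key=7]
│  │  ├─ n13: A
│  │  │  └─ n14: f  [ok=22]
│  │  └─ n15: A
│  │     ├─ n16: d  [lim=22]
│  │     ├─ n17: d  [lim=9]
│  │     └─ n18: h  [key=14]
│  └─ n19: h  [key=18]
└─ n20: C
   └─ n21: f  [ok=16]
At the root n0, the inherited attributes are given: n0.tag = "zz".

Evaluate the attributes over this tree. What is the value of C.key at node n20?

1. n0.tag = "zz"  [given at root]
2. n1.lim = "zzr"  [S₀.tag ++ "r"]
3. n1.acc = 24  [len(S₀.tag) + 22]
4. n2.fin = true  [D.acc > 23]
5. n2.cnt = true  [D.acc > 23]
6. n2.mk = false  [D.acc > 24]
7. n3.ok = -9  [terminal]
8. n4.ok = 27  [terminal]
9. n5.live = true  [f₁.ok > 26]
10. n6.lim = 19  [terminal]
11. n7.key = 3  [terminal]
12. n5.off = false  [B.live == false]
13. n5.tag = 26  [(if B.live then d.lim else h.key) + 7]
14. n5.wid = true  [B.live == true]
15. n2.lab = 27  [(if A.cnt then B.tag else f₁.ok) + 1]
16. n1.idx = 11  [A.lab * -1 + 38]
17. n1.ok = "xx"  ["xx"]
18. n8.tag = "nzz"  ["n" ++ S₀.tag]
19. n9.key = 20  [terminal]
20. n10.fin = true  [h₀.key > 19]
21. n10.cnt = false  [h₀.key > 20]
22. n10.mk = true  [h₀.key > 19]
23. n11.fin = 10  [10]
24. n11.pre = false  [A₀.mk == false]
25. n12.key = 7  [terminal]
26. n11.val = "kk"  ["kk"]
27. n11.key = 21  [C.fin + 11]
28. n13.fin = false  [C.key > 21]
29. n13.cnt = false  [C.key > 21]
30. n13.mk = false  [false]
31. n14.ok = 22  [terminal]
32. n13.lab = -6  [-6]
33. n15.fin = false  [A₀.cnt == true]
34. n15.cnt = false  [A₁.lab > -6]
35. n15.mk = true  [C.key == 21]
36. n16.lim = 22  [terminal]
37. n17.lim = 9  [terminal]
38. n18.key = 14  [terminal]
39. n15.lab = 0  [h.key - 14]
40. n10.lab = 21  [C.key + A₂.lab]
41. n19.key = 18  [terminal]
42. n8.cnt = 2  [h₁.key - 16]
43. n8.env = true  [A.lab > 20]
44. n8.sig = -2  [h₀.key * 2 - 42]
45. n20.fin = 2  [(if S₁.env then D.idx else S₁.cnt) - 9]
46. n20.pre = false  [D.idx > 11]
47. n21.ok = 16  [terminal]
48. n20.val = "km"  ["km"]
49. n20.key = -5  [C.fin * 3 - 11]
50. n0.cnt = -3  [S₁.cnt * 3 - 9]
51. n0.env = true  [S₁.env == true]
52. n0.sig = 17  [S₁.cnt + S₁.sig + 17]

-5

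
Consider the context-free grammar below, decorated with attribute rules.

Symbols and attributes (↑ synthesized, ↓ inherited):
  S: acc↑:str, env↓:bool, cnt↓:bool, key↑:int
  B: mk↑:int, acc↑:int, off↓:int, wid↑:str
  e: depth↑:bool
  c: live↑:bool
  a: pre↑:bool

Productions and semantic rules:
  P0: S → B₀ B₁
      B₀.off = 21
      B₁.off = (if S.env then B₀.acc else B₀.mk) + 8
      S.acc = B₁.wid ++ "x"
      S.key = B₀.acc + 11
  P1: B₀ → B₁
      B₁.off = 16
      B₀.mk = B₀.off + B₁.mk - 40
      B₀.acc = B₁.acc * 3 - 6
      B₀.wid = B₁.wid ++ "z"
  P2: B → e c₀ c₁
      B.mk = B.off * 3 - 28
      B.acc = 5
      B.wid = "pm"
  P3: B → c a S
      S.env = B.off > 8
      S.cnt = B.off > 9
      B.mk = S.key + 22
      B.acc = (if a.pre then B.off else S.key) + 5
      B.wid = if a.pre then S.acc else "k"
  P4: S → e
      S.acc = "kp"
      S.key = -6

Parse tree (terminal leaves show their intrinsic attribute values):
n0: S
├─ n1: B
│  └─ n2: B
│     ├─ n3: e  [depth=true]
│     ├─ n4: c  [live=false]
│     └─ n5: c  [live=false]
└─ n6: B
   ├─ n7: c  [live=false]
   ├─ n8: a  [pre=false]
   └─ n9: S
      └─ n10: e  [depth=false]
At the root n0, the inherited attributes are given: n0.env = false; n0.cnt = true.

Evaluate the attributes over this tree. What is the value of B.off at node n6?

1. n0.env = false  [given at root]
2. n0.cnt = true  [given at root]
3. n1.off = 21  [21]
4. n2.off = 16  [16]
5. n3.depth = true  [terminal]
6. n4.live = false  [terminal]
7. n5.live = false  [terminal]
8. n2.mk = 20  [B.off * 3 - 28]
9. n2.acc = 5  [5]
10. n2.wid = "pm"  ["pm"]
11. n1.mk = 1  [B₀.off + B₁.mk - 40]
12. n1.acc = 9  [B₁.acc * 3 - 6]
13. n1.wid = "pmz"  [B₁.wid ++ "z"]
14. n6.off = 9  [(if S.env then B₀.acc else B₀.mk) + 8]
15. n7.live = false  [terminal]
16. n8.pre = false  [terminal]
17. n9.env = true  [B.off > 8]
18. n9.cnt = false  [B.off > 9]
19. n10.depth = false  [terminal]
20. n9.acc = "kp"  ["kp"]
21. n9.key = -6  [-6]
22. n6.mk = 16  [S.key + 22]
23. n6.acc = -1  [(if a.pre then B.off else S.key) + 5]
24. n6.wid = "k"  [if a.pre then S.acc else "k"]
25. n0.acc = "kx"  [B₁.wid ++ "x"]
26. n0.key = 20  [B₀.acc + 11]

9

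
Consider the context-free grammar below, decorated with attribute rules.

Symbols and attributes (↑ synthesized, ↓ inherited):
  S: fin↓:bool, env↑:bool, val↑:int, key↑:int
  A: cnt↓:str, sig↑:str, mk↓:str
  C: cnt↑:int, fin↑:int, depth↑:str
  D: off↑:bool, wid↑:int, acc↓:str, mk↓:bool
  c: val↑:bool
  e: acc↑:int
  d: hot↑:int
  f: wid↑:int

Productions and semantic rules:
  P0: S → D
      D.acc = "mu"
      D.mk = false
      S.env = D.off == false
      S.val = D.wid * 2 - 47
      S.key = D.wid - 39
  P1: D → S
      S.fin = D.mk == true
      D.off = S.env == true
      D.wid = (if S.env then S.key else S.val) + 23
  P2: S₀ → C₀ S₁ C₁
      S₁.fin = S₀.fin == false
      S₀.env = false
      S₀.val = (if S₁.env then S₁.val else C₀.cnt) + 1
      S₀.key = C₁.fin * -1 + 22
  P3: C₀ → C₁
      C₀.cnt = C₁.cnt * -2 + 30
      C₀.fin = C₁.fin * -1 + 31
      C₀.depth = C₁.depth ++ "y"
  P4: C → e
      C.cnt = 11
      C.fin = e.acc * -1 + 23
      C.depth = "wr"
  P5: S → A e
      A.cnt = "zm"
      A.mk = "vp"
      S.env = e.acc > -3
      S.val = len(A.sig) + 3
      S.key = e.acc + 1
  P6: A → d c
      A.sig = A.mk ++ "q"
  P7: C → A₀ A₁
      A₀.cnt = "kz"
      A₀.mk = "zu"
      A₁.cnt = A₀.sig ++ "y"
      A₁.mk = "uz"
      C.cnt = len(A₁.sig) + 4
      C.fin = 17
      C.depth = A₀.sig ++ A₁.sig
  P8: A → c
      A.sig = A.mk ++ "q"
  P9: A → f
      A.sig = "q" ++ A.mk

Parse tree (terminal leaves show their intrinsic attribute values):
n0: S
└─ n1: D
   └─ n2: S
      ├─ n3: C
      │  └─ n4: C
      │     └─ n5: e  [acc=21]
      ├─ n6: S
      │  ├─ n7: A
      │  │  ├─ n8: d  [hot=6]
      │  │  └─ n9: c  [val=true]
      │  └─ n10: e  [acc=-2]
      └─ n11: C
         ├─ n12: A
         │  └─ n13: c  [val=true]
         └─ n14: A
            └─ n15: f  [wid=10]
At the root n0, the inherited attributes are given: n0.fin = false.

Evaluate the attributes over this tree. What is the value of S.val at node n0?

1. n0.fin = false  [given at root]
2. n1.acc = "mu"  ["mu"]
3. n1.mk = false  [false]
4. n2.fin = false  [D.mk == true]
5. n5.acc = 21  [terminal]
6. n4.cnt = 11  [11]
7. n4.fin = 2  [e.acc * -1 + 23]
8. n4.depth = "wr"  ["wr"]
9. n3.cnt = 8  [C₁.cnt * -2 + 30]
10. n3.fin = 29  [C₁.fin * -1 + 31]
11. n3.depth = "wry"  [C₁.depth ++ "y"]
12. n6.fin = true  [S₀.fin == false]
13. n7.cnt = "zm"  ["zm"]
14. n7.mk = "vp"  ["vp"]
15. n8.hot = 6  [terminal]
16. n9.val = true  [terminal]
17. n7.sig = "vpq"  [A.mk ++ "q"]
18. n10.acc = -2  [terminal]
19. n6.env = true  [e.acc > -3]
20. n6.val = 6  [len(A.sig) + 3]
21. n6.key = -1  [e.acc + 1]
22. n12.cnt = "kz"  ["kz"]
23. n12.mk = "zu"  ["zu"]
24. n13.val = true  [terminal]
25. n12.sig = "zuq"  [A.mk ++ "q"]
26. n14.cnt = "zuqy"  [A₀.sig ++ "y"]
27. n14.mk = "uz"  ["uz"]
28. n15.wid = 10  [terminal]
29. n14.sig = "quz"  ["q" ++ A.mk]
30. n11.cnt = 7  [len(A₁.sig) + 4]
31. n11.fin = 17  [17]
32. n11.depth = "zuqquz"  [A₀.sig ++ A₁.sig]
33. n2.env = false  [false]
34. n2.val = 7  [(if S₁.env then S₁.val else C₀.cnt) + 1]
35. n2.key = 5  [C₁.fin * -1 + 22]
36. n1.off = false  [S.env == true]
37. n1.wid = 30  [(if S.env then S.key else S.val) + 23]
38. n0.env = true  [D.off == false]
39. n0.val = 13  [D.wid * 2 - 47]
40. n0.key = -9  [D.wid - 39]

13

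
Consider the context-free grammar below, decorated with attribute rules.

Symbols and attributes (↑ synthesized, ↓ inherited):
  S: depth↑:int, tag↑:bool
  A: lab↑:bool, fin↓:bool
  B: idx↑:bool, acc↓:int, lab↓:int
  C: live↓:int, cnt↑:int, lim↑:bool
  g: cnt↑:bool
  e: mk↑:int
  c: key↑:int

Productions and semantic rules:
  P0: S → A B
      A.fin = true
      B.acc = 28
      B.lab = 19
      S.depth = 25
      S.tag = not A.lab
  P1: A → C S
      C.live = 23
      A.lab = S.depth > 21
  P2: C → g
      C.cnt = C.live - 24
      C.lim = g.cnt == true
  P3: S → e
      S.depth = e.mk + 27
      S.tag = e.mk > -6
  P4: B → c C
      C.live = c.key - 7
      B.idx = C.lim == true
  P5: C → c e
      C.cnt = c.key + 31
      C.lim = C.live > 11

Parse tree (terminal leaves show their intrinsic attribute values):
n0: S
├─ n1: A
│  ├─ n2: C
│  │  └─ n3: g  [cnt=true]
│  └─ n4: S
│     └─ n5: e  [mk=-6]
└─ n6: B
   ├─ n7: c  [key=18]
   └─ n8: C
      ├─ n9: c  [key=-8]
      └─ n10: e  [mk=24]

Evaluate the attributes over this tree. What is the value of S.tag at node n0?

true

1. n1.fin = true  [true]
2. n2.live = 23  [23]
3. n3.cnt = true  [terminal]
4. n2.cnt = -1  [C.live - 24]
5. n2.lim = true  [g.cnt == true]
6. n5.mk = -6  [terminal]
7. n4.depth = 21  [e.mk + 27]
8. n4.tag = false  [e.mk > -6]
9. n1.lab = false  [S.depth > 21]
10. n6.acc = 28  [28]
11. n6.lab = 19  [19]
12. n7.key = 18  [terminal]
13. n8.live = 11  [c.key - 7]
14. n9.key = -8  [terminal]
15. n10.mk = 24  [terminal]
16. n8.cnt = 23  [c.key + 31]
17. n8.lim = false  [C.live > 11]
18. n6.idx = false  [C.lim == true]
19. n0.depth = 25  [25]
20. n0.tag = true  [not A.lab]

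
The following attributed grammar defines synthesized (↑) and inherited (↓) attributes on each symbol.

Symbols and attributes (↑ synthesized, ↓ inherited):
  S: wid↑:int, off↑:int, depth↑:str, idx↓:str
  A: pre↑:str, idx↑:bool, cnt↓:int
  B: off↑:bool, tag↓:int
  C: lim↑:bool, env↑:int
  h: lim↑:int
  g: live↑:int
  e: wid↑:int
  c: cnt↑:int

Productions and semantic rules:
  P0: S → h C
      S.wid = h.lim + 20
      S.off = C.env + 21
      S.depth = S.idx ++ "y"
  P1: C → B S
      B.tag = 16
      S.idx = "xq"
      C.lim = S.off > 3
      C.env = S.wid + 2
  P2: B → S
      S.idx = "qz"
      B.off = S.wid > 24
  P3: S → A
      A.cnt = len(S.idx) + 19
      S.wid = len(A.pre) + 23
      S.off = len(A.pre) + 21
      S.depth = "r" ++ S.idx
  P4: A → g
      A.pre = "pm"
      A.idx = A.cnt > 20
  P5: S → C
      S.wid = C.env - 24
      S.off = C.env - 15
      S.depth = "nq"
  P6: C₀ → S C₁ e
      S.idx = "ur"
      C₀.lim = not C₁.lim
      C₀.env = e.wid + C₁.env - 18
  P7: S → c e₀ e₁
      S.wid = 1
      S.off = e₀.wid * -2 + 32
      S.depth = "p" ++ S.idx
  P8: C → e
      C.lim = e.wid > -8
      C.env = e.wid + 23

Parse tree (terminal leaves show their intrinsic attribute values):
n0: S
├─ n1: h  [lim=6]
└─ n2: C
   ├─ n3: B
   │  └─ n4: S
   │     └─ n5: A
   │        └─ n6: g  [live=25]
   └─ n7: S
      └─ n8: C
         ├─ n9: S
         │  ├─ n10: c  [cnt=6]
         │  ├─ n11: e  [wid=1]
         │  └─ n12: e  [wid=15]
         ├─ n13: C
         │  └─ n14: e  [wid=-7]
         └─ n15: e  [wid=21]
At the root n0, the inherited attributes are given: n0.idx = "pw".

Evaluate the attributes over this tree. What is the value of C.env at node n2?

1. n0.idx = "pw"  [given at root]
2. n1.lim = 6  [terminal]
3. n3.tag = 16  [16]
4. n4.idx = "qz"  ["qz"]
5. n5.cnt = 21  [len(S.idx) + 19]
6. n6.live = 25  [terminal]
7. n5.pre = "pm"  ["pm"]
8. n5.idx = true  [A.cnt > 20]
9. n4.wid = 25  [len(A.pre) + 23]
10. n4.off = 23  [len(A.pre) + 21]
11. n4.depth = "rqz"  ["r" ++ S.idx]
12. n3.off = true  [S.wid > 24]
13. n7.idx = "xq"  ["xq"]
14. n9.idx = "ur"  ["ur"]
15. n10.cnt = 6  [terminal]
16. n11.wid = 1  [terminal]
17. n12.wid = 15  [terminal]
18. n9.wid = 1  [1]
19. n9.off = 30  [e₀.wid * -2 + 32]
20. n9.depth = "pur"  ["p" ++ S.idx]
21. n14.wid = -7  [terminal]
22. n13.lim = true  [e.wid > -8]
23. n13.env = 16  [e.wid + 23]
24. n15.wid = 21  [terminal]
25. n8.lim = false  [not C₁.lim]
26. n8.env = 19  [e.wid + C₁.env - 18]
27. n7.wid = -5  [C.env - 24]
28. n7.off = 4  [C.env - 15]
29. n7.depth = "nq"  ["nq"]
30. n2.lim = true  [S.off > 3]
31. n2.env = -3  [S.wid + 2]
32. n0.wid = 26  [h.lim + 20]
33. n0.off = 18  [C.env + 21]
34. n0.depth = "pwy"  [S.idx ++ "y"]

-3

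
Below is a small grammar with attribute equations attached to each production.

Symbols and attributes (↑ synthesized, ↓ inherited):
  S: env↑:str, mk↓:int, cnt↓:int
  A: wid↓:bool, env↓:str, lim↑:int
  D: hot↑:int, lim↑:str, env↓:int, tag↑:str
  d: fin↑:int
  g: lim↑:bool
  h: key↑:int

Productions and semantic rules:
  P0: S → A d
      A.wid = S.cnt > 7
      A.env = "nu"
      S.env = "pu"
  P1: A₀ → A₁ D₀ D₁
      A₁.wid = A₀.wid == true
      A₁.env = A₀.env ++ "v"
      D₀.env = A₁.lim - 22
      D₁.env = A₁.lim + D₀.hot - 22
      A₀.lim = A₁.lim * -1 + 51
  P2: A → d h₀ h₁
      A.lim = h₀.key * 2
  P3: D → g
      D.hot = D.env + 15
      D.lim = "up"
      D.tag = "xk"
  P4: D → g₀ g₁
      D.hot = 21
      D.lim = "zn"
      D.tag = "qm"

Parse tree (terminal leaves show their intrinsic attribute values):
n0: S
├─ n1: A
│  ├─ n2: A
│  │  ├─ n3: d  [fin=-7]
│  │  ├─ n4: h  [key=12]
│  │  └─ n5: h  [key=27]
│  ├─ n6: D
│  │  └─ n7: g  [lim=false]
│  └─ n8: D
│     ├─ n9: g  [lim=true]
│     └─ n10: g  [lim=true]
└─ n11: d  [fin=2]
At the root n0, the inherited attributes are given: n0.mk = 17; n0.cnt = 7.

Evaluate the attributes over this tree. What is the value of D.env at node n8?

19

1. n0.mk = 17  [given at root]
2. n0.cnt = 7  [given at root]
3. n1.wid = false  [S.cnt > 7]
4. n1.env = "nu"  ["nu"]
5. n2.wid = false  [A₀.wid == true]
6. n2.env = "nuv"  [A₀.env ++ "v"]
7. n3.fin = -7  [terminal]
8. n4.key = 12  [terminal]
9. n5.key = 27  [terminal]
10. n2.lim = 24  [h₀.key * 2]
11. n6.env = 2  [A₁.lim - 22]
12. n7.lim = false  [terminal]
13. n6.hot = 17  [D.env + 15]
14. n6.lim = "up"  ["up"]
15. n6.tag = "xk"  ["xk"]
16. n8.env = 19  [A₁.lim + D₀.hot - 22]
17. n9.lim = true  [terminal]
18. n10.lim = true  [terminal]
19. n8.hot = 21  [21]
20. n8.lim = "zn"  ["zn"]
21. n8.tag = "qm"  ["qm"]
22. n1.lim = 27  [A₁.lim * -1 + 51]
23. n11.fin = 2  [terminal]
24. n0.env = "pu"  ["pu"]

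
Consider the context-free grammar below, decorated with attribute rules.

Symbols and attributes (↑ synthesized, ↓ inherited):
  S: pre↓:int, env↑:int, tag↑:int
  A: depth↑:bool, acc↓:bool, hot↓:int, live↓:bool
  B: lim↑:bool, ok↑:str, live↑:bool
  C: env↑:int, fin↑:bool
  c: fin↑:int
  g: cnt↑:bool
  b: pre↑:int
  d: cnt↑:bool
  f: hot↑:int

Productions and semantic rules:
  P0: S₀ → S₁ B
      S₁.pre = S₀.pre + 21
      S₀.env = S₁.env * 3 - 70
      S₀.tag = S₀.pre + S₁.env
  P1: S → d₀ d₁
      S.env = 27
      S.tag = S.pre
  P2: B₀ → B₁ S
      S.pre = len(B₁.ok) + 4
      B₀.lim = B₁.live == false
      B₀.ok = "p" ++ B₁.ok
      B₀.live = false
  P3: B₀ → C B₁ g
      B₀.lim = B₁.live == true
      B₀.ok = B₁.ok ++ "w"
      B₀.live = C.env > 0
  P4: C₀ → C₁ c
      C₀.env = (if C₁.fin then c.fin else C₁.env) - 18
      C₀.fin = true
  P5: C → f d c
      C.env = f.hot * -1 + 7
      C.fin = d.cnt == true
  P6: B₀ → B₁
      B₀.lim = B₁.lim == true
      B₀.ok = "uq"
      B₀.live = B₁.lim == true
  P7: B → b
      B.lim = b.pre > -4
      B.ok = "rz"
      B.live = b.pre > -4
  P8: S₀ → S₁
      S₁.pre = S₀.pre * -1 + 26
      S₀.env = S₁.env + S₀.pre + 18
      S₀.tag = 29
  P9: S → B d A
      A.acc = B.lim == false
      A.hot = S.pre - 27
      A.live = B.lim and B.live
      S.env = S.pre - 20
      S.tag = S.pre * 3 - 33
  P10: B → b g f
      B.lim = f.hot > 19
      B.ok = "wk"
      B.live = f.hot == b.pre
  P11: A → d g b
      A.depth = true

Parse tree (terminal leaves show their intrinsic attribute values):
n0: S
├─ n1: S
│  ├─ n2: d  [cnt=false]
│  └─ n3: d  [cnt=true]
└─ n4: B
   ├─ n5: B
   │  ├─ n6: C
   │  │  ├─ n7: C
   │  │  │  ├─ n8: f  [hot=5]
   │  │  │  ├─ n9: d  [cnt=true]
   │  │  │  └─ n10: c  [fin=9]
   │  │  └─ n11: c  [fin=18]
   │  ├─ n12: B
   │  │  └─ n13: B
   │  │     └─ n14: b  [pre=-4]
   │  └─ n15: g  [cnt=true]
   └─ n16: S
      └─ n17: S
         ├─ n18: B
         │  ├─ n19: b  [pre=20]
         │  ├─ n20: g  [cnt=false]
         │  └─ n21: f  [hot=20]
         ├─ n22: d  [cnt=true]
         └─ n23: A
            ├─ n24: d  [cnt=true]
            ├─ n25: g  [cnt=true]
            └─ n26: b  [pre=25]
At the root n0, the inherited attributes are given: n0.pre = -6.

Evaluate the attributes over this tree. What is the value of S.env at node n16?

24

1. n0.pre = -6  [given at root]
2. n1.pre = 15  [S₀.pre + 21]
3. n2.cnt = false  [terminal]
4. n3.cnt = true  [terminal]
5. n1.env = 27  [27]
6. n1.tag = 15  [S.pre]
7. n8.hot = 5  [terminal]
8. n9.cnt = true  [terminal]
9. n10.fin = 9  [terminal]
10. n7.env = 2  [f.hot * -1 + 7]
11. n7.fin = true  [d.cnt == true]
12. n11.fin = 18  [terminal]
13. n6.env = 0  [(if C₁.fin then c.fin else C₁.env) - 18]
14. n6.fin = true  [true]
15. n14.pre = -4  [terminal]
16. n13.lim = false  [b.pre > -4]
17. n13.ok = "rz"  ["rz"]
18. n13.live = false  [b.pre > -4]
19. n12.lim = false  [B₁.lim == true]
20. n12.ok = "uq"  ["uq"]
21. n12.live = false  [B₁.lim == true]
22. n15.cnt = true  [terminal]
23. n5.lim = false  [B₁.live == true]
24. n5.ok = "uqw"  [B₁.ok ++ "w"]
25. n5.live = false  [C.env > 0]
26. n16.pre = 7  [len(B₁.ok) + 4]
27. n17.pre = 19  [S₀.pre * -1 + 26]
28. n19.pre = 20  [terminal]
29. n20.cnt = false  [terminal]
30. n21.hot = 20  [terminal]
31. n18.lim = true  [f.hot > 19]
32. n18.ok = "wk"  ["wk"]
33. n18.live = true  [f.hot == b.pre]
34. n22.cnt = true  [terminal]
35. n23.acc = false  [B.lim == false]
36. n23.hot = -8  [S.pre - 27]
37. n23.live = true  [B.lim and B.live]
38. n24.cnt = true  [terminal]
39. n25.cnt = true  [terminal]
40. n26.pre = 25  [terminal]
41. n23.depth = true  [true]
42. n17.env = -1  [S.pre - 20]
43. n17.tag = 24  [S.pre * 3 - 33]
44. n16.env = 24  [S₁.env + S₀.pre + 18]
45. n16.tag = 29  [29]
46. n4.lim = true  [B₁.live == false]
47. n4.ok = "puqw"  ["p" ++ B₁.ok]
48. n4.live = false  [false]
49. n0.env = 11  [S₁.env * 3 - 70]
50. n0.tag = 21  [S₀.pre + S₁.env]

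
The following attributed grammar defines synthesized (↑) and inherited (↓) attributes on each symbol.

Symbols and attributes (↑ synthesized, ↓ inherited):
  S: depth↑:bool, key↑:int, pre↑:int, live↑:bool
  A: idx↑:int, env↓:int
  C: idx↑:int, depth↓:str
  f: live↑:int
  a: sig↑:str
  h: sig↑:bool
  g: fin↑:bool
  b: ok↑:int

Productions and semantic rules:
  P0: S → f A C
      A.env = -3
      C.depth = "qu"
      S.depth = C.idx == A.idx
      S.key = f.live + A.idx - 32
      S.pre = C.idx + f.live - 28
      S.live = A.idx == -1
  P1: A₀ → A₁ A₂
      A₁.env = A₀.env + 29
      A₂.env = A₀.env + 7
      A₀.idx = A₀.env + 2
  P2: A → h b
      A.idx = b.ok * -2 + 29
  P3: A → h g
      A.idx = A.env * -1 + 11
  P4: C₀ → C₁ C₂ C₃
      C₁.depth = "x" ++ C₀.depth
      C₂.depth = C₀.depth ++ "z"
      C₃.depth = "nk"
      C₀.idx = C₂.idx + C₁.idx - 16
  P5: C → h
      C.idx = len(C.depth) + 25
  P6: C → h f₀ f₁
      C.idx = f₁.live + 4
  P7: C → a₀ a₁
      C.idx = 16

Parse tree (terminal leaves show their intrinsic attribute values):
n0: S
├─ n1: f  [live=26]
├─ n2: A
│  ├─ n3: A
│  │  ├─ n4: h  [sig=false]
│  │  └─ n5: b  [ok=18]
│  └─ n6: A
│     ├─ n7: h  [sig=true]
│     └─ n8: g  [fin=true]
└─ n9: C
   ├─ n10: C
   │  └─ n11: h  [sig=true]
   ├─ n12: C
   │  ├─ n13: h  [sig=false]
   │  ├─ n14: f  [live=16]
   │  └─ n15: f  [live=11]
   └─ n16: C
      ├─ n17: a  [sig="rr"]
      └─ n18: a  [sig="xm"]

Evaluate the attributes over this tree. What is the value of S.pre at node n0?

1. n1.live = 26  [terminal]
2. n2.env = -3  [-3]
3. n3.env = 26  [A₀.env + 29]
4. n4.sig = false  [terminal]
5. n5.ok = 18  [terminal]
6. n3.idx = -7  [b.ok * -2 + 29]
7. n6.env = 4  [A₀.env + 7]
8. n7.sig = true  [terminal]
9. n8.fin = true  [terminal]
10. n6.idx = 7  [A.env * -1 + 11]
11. n2.idx = -1  [A₀.env + 2]
12. n9.depth = "qu"  ["qu"]
13. n10.depth = "xqu"  ["x" ++ C₀.depth]
14. n11.sig = true  [terminal]
15. n10.idx = 28  [len(C.depth) + 25]
16. n12.depth = "quz"  [C₀.depth ++ "z"]
17. n13.sig = false  [terminal]
18. n14.live = 16  [terminal]
19. n15.live = 11  [terminal]
20. n12.idx = 15  [f₁.live + 4]
21. n16.depth = "nk"  ["nk"]
22. n17.sig = "rr"  [terminal]
23. n18.sig = "xm"  [terminal]
24. n16.idx = 16  [16]
25. n9.idx = 27  [C₂.idx + C₁.idx - 16]
26. n0.depth = false  [C.idx == A.idx]
27. n0.key = -7  [f.live + A.idx - 32]
28. n0.pre = 25  [C.idx + f.live - 28]
29. n0.live = true  [A.idx == -1]

25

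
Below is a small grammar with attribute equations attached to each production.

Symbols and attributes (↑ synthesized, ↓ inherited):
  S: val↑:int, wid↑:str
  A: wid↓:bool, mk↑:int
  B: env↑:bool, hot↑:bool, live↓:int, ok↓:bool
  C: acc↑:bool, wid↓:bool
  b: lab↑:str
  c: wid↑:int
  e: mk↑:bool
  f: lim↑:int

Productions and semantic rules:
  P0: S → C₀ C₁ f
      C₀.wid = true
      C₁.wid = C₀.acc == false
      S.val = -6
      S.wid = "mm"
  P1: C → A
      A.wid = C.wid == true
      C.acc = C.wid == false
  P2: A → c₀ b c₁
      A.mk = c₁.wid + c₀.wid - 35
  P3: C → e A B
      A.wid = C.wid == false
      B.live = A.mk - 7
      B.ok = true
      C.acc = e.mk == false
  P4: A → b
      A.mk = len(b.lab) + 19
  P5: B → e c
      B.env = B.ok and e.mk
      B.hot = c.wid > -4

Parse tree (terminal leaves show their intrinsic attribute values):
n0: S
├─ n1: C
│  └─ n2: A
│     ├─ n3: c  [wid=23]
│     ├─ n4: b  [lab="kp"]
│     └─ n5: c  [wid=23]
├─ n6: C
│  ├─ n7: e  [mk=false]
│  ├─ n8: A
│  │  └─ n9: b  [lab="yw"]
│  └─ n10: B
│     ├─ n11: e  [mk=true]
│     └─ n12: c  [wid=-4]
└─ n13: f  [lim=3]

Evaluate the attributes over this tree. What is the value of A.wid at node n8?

false

1. n1.wid = true  [true]
2. n2.wid = true  [C.wid == true]
3. n3.wid = 23  [terminal]
4. n4.lab = "kp"  [terminal]
5. n5.wid = 23  [terminal]
6. n2.mk = 11  [c₁.wid + c₀.wid - 35]
7. n1.acc = false  [C.wid == false]
8. n6.wid = true  [C₀.acc == false]
9. n7.mk = false  [terminal]
10. n8.wid = false  [C.wid == false]
11. n9.lab = "yw"  [terminal]
12. n8.mk = 21  [len(b.lab) + 19]
13. n10.live = 14  [A.mk - 7]
14. n10.ok = true  [true]
15. n11.mk = true  [terminal]
16. n12.wid = -4  [terminal]
17. n10.env = true  [B.ok and e.mk]
18. n10.hot = false  [c.wid > -4]
19. n6.acc = true  [e.mk == false]
20. n13.lim = 3  [terminal]
21. n0.val = -6  [-6]
22. n0.wid = "mm"  ["mm"]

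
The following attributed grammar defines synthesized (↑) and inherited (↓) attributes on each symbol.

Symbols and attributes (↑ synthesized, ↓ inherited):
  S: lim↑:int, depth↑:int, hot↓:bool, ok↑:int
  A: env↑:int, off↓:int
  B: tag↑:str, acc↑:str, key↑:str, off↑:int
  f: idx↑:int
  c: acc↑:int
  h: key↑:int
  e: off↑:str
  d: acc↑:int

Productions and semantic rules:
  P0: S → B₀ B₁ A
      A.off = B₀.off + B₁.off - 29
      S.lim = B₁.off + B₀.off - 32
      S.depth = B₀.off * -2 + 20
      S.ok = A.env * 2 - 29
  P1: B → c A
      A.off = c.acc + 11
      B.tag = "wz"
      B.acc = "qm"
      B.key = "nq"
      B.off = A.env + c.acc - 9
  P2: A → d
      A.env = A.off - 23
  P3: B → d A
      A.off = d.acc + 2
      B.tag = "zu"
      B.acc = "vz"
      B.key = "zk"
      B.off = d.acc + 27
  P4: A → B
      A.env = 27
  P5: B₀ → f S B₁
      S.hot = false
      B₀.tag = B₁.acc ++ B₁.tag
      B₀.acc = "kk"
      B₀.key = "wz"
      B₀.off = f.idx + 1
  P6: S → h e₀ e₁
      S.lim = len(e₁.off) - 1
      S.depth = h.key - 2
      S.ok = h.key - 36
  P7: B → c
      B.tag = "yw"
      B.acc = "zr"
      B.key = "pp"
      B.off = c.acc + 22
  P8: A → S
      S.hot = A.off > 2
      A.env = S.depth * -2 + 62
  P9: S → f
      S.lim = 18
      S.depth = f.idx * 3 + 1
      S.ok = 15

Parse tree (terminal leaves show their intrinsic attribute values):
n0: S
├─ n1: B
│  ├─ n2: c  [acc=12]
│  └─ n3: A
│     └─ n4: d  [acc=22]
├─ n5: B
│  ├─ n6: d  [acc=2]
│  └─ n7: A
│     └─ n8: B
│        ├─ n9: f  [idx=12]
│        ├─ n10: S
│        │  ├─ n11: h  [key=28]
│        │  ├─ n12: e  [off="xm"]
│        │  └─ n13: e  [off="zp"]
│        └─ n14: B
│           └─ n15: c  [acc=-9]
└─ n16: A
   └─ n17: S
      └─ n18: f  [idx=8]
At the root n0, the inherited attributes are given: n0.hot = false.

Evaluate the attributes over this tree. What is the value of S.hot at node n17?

1. n0.hot = false  [given at root]
2. n2.acc = 12  [terminal]
3. n3.off = 23  [c.acc + 11]
4. n4.acc = 22  [terminal]
5. n3.env = 0  [A.off - 23]
6. n1.tag = "wz"  ["wz"]
7. n1.acc = "qm"  ["qm"]
8. n1.key = "nq"  ["nq"]
9. n1.off = 3  [A.env + c.acc - 9]
10. n6.acc = 2  [terminal]
11. n7.off = 4  [d.acc + 2]
12. n9.idx = 12  [terminal]
13. n10.hot = false  [false]
14. n11.key = 28  [terminal]
15. n12.off = "xm"  [terminal]
16. n13.off = "zp"  [terminal]
17. n10.lim = 1  [len(e₁.off) - 1]
18. n10.depth = 26  [h.key - 2]
19. n10.ok = -8  [h.key - 36]
20. n15.acc = -9  [terminal]
21. n14.tag = "yw"  ["yw"]
22. n14.acc = "zr"  ["zr"]
23. n14.key = "pp"  ["pp"]
24. n14.off = 13  [c.acc + 22]
25. n8.tag = "zryw"  [B₁.acc ++ B₁.tag]
26. n8.acc = "kk"  ["kk"]
27. n8.key = "wz"  ["wz"]
28. n8.off = 13  [f.idx + 1]
29. n7.env = 27  [27]
30. n5.tag = "zu"  ["zu"]
31. n5.acc = "vz"  ["vz"]
32. n5.key = "zk"  ["zk"]
33. n5.off = 29  [d.acc + 27]
34. n16.off = 3  [B₀.off + B₁.off - 29]
35. n17.hot = true  [A.off > 2]
36. n18.idx = 8  [terminal]
37. n17.lim = 18  [18]
38. n17.depth = 25  [f.idx * 3 + 1]
39. n17.ok = 15  [15]
40. n16.env = 12  [S.depth * -2 + 62]
41. n0.lim = 0  [B₁.off + B₀.off - 32]
42. n0.depth = 14  [B₀.off * -2 + 20]
43. n0.ok = -5  [A.env * 2 - 29]

true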